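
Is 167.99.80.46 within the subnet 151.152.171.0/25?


Subnet network: 151.152.171.0
Test IP AND mask: 167.99.80.0
No, 167.99.80.46 is not in 151.152.171.0/25


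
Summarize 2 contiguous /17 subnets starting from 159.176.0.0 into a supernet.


Original prefix: /17
Number of subnets: 2 = 2^1
New prefix = 17 - 1 = 16
Supernet: 159.176.0.0/16


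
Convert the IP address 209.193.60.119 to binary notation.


209 = 11010001
193 = 11000001
60 = 00111100
119 = 01110111
Binary: 11010001.11000001.00111100.01110111


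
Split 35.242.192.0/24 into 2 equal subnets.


New prefix = 24 + 1 = 25
Each subnet has 128 addresses
  35.242.192.0/25
  35.242.192.128/25
Subnets: 35.242.192.0/25, 35.242.192.128/25


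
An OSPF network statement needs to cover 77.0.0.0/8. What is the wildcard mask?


Subnet mask: 255.0.0.0
Wildcard = 255.255.255.255 - subnet mask
255 - 255 = 0
255 - 0 = 255
255 - 0 = 255
255 - 0 = 255
Wildcard: 0.255.255.255


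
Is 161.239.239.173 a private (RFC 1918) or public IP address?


RFC 1918 private ranges:
  10.0.0.0/8 (10.0.0.0 - 10.255.255.255)
  172.16.0.0/12 (172.16.0.0 - 172.31.255.255)
  192.168.0.0/16 (192.168.0.0 - 192.168.255.255)
Public (not in any RFC 1918 range)


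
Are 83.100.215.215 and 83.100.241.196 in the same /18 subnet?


Mask: 255.255.192.0
83.100.215.215 AND mask = 83.100.192.0
83.100.241.196 AND mask = 83.100.192.0
Yes, same subnet (83.100.192.0)


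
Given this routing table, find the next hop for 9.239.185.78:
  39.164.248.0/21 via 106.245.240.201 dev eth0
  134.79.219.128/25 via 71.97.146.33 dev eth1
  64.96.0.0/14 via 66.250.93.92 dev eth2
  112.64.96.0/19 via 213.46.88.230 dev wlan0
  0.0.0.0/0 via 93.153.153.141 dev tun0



Longest prefix match for 9.239.185.78:
  /21 39.164.248.0: no
  /25 134.79.219.128: no
  /14 64.96.0.0: no
  /19 112.64.96.0: no
  /0 0.0.0.0: MATCH
Selected: next-hop 93.153.153.141 via tun0 (matched /0)


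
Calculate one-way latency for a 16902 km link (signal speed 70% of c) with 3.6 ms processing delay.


Speed = 0.7 * 3e5 km/s = 210000 km/s
Propagation delay = 16902 / 210000 = 0.0805 s = 80.4857 ms
Processing delay = 3.6 ms
Total one-way latency = 84.0857 ms


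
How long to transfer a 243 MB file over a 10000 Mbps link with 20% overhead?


Effective throughput = 10000 * (1 - 20/100) = 8000 Mbps
File size in Mb = 243 * 8 = 1944 Mb
Time = 1944 / 8000
Time = 0.243 seconds


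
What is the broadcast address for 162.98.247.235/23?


Network: 162.98.246.0/23
Host bits = 9
Set all host bits to 1:
Broadcast: 162.98.247.255


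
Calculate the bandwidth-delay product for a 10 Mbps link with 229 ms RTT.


BDP = bandwidth * RTT
= 10 Mbps * 229 ms
= 10 * 1e6 * 229 / 1000 bits
= 2290000 bits
= 286250 bytes
= 279.541 KB
BDP = 2290000 bits (286250 bytes)


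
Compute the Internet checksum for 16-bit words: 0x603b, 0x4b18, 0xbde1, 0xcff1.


Sum all words (with carry folding):
+ 0x603b = 0x603b
+ 0x4b18 = 0xab53
+ 0xbde1 = 0x6935
+ 0xcff1 = 0x3927
One's complement: ~0x3927
Checksum = 0xc6d8


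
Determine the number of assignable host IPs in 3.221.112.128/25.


Host bits = 32 - 25 = 7
Total addresses = 2^7 = 128
Usable = total - 2 (network and broadcast)
Usable hosts: 126


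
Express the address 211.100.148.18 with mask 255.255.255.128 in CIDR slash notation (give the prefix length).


Binary: 11111111.11111111.11111111.10000000
Count leading 1s
Prefix: /25


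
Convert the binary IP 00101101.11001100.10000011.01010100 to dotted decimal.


00101101 = 45
11001100 = 204
10000011 = 131
01010100 = 84
IP: 45.204.131.84


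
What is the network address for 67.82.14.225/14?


IP:   01000011.01010010.00001110.11100001
Mask: 11111111.11111100.00000000.00000000
AND operation:
Net:  01000011.01010000.00000000.00000000
Network: 67.80.0.0/14


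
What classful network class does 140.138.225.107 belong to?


First octet: 140
Binary: 10001100
10xxxxxx -> Class B (128-191)
Class B, default mask 255.255.0.0 (/16)


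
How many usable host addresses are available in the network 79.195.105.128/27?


Host bits = 32 - 27 = 5
Total addresses = 2^5 = 32
Usable = total - 2 (network and broadcast)
Usable hosts: 30


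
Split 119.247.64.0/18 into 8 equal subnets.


New prefix = 18 + 3 = 21
Each subnet has 2048 addresses
  119.247.64.0/21
  119.247.72.0/21
  119.247.80.0/21
  119.247.88.0/21
  119.247.96.0/21
  119.247.104.0/21
  119.247.112.0/21
  119.247.120.0/21
Subnets: 119.247.64.0/21, 119.247.72.0/21, 119.247.80.0/21, 119.247.88.0/21, 119.247.96.0/21, 119.247.104.0/21, 119.247.112.0/21, 119.247.120.0/21


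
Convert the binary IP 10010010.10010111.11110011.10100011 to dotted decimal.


10010010 = 146
10010111 = 151
11110011 = 243
10100011 = 163
IP: 146.151.243.163


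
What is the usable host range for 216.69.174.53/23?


Network: 216.69.174.0
Broadcast: 216.69.175.255
First usable = network + 1
Last usable = broadcast - 1
Range: 216.69.174.1 to 216.69.175.254


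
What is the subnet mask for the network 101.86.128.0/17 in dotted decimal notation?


/17 means 17 network bits, 15 host bits
Binary: 11111111111111111000000000000000
Mask: 255.255.128.0


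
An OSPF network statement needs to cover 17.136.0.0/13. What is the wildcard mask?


Subnet mask: 255.248.0.0
Wildcard = 255.255.255.255 - subnet mask
255 - 255 = 0
255 - 248 = 7
255 - 0 = 255
255 - 0 = 255
Wildcard: 0.7.255.255


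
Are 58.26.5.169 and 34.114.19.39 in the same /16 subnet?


Mask: 255.255.0.0
58.26.5.169 AND mask = 58.26.0.0
34.114.19.39 AND mask = 34.114.0.0
No, different subnets (58.26.0.0 vs 34.114.0.0)


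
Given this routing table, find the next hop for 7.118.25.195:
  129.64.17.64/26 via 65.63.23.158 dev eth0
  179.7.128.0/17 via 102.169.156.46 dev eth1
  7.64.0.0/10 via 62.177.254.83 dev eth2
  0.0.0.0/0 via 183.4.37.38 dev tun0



Longest prefix match for 7.118.25.195:
  /26 129.64.17.64: no
  /17 179.7.128.0: no
  /10 7.64.0.0: MATCH
  /0 0.0.0.0: MATCH
Selected: next-hop 62.177.254.83 via eth2 (matched /10)


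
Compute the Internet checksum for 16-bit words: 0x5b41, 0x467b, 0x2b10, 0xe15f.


Sum all words (with carry folding):
+ 0x5b41 = 0x5b41
+ 0x467b = 0xa1bc
+ 0x2b10 = 0xcccc
+ 0xe15f = 0xae2c
One's complement: ~0xae2c
Checksum = 0x51d3


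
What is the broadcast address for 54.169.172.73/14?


Network: 54.168.0.0/14
Host bits = 18
Set all host bits to 1:
Broadcast: 54.171.255.255


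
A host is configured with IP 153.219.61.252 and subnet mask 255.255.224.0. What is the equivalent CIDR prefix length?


Binary: 11111111.11111111.11100000.00000000
Count leading 1s
Prefix: /19


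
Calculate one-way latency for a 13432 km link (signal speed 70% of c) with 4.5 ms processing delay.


Speed = 0.7 * 3e5 km/s = 210000 km/s
Propagation delay = 13432 / 210000 = 0.064 s = 63.9619 ms
Processing delay = 4.5 ms
Total one-way latency = 68.4619 ms


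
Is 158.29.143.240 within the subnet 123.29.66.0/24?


Subnet network: 123.29.66.0
Test IP AND mask: 158.29.143.0
No, 158.29.143.240 is not in 123.29.66.0/24


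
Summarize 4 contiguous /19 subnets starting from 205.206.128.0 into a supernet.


Original prefix: /19
Number of subnets: 4 = 2^2
New prefix = 19 - 2 = 17
Supernet: 205.206.128.0/17


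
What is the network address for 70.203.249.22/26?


IP:   01000110.11001011.11111001.00010110
Mask: 11111111.11111111.11111111.11000000
AND operation:
Net:  01000110.11001011.11111001.00000000
Network: 70.203.249.0/26


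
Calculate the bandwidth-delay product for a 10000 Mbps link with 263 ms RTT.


BDP = bandwidth * RTT
= 10000 Mbps * 263 ms
= 10000 * 1e6 * 263 / 1000 bits
= 2630000000 bits
= 328750000 bytes
= 321044.9219 KB
BDP = 2630000000 bits (328750000 bytes)


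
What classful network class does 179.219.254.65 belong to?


First octet: 179
Binary: 10110011
10xxxxxx -> Class B (128-191)
Class B, default mask 255.255.0.0 (/16)


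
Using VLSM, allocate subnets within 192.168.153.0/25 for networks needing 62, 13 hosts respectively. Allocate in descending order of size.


62 hosts -> /26 (62 usable): 192.168.153.0/26
13 hosts -> /28 (14 usable): 192.168.153.64/28
Allocation: 192.168.153.0/26 (62 hosts, 62 usable); 192.168.153.64/28 (13 hosts, 14 usable)


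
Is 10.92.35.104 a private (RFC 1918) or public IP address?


RFC 1918 private ranges:
  10.0.0.0/8 (10.0.0.0 - 10.255.255.255)
  172.16.0.0/12 (172.16.0.0 - 172.31.255.255)
  192.168.0.0/16 (192.168.0.0 - 192.168.255.255)
Private (in 10.0.0.0/8)


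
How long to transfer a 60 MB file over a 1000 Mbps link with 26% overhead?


Effective throughput = 1000 * (1 - 26/100) = 740 Mbps
File size in Mb = 60 * 8 = 480 Mb
Time = 480 / 740
Time = 0.6486 seconds


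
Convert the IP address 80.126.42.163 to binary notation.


80 = 01010000
126 = 01111110
42 = 00101010
163 = 10100011
Binary: 01010000.01111110.00101010.10100011


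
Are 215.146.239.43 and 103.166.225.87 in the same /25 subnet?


Mask: 255.255.255.128
215.146.239.43 AND mask = 215.146.239.0
103.166.225.87 AND mask = 103.166.225.0
No, different subnets (215.146.239.0 vs 103.166.225.0)


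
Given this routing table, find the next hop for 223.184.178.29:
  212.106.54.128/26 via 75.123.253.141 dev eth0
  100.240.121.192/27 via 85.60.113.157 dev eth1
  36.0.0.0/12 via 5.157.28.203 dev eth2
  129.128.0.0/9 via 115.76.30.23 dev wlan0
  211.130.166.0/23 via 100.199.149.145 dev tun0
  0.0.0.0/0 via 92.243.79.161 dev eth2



Longest prefix match for 223.184.178.29:
  /26 212.106.54.128: no
  /27 100.240.121.192: no
  /12 36.0.0.0: no
  /9 129.128.0.0: no
  /23 211.130.166.0: no
  /0 0.0.0.0: MATCH
Selected: next-hop 92.243.79.161 via eth2 (matched /0)


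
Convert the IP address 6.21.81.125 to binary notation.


6 = 00000110
21 = 00010101
81 = 01010001
125 = 01111101
Binary: 00000110.00010101.01010001.01111101


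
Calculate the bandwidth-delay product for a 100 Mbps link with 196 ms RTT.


BDP = bandwidth * RTT
= 100 Mbps * 196 ms
= 100 * 1e6 * 196 / 1000 bits
= 19600000 bits
= 2450000 bytes
= 2392.5781 KB
BDP = 19600000 bits (2450000 bytes)


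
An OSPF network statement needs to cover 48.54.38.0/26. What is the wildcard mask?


Subnet mask: 255.255.255.192
Wildcard = 255.255.255.255 - subnet mask
255 - 255 = 0
255 - 255 = 0
255 - 255 = 0
255 - 192 = 63
Wildcard: 0.0.0.63


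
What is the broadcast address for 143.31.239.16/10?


Network: 143.0.0.0/10
Host bits = 22
Set all host bits to 1:
Broadcast: 143.63.255.255


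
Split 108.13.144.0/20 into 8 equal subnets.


New prefix = 20 + 3 = 23
Each subnet has 512 addresses
  108.13.144.0/23
  108.13.146.0/23
  108.13.148.0/23
  108.13.150.0/23
  108.13.152.0/23
  108.13.154.0/23
  108.13.156.0/23
  108.13.158.0/23
Subnets: 108.13.144.0/23, 108.13.146.0/23, 108.13.148.0/23, 108.13.150.0/23, 108.13.152.0/23, 108.13.154.0/23, 108.13.156.0/23, 108.13.158.0/23


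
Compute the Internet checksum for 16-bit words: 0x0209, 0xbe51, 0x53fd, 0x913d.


Sum all words (with carry folding):
+ 0x0209 = 0x0209
+ 0xbe51 = 0xc05a
+ 0x53fd = 0x1458
+ 0x913d = 0xa595
One's complement: ~0xa595
Checksum = 0x5a6a


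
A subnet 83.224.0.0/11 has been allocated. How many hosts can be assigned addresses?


Host bits = 32 - 11 = 21
Total addresses = 2^21 = 2097152
Usable = total - 2 (network and broadcast)
Usable hosts: 2097150


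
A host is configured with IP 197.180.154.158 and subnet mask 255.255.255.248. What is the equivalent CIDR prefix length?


Binary: 11111111.11111111.11111111.11111000
Count leading 1s
Prefix: /29


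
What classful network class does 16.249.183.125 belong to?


First octet: 16
Binary: 00010000
0xxxxxxx -> Class A (1-126)
Class A, default mask 255.0.0.0 (/8)


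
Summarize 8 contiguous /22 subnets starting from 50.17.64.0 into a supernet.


Original prefix: /22
Number of subnets: 8 = 2^3
New prefix = 22 - 3 = 19
Supernet: 50.17.64.0/19


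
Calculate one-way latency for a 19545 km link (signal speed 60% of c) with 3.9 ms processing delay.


Speed = 0.6 * 3e5 km/s = 180000 km/s
Propagation delay = 19545 / 180000 = 0.1086 s = 108.5833 ms
Processing delay = 3.9 ms
Total one-way latency = 112.4833 ms


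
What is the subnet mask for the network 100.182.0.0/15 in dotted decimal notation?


/15 means 15 network bits, 17 host bits
Binary: 11111111111111100000000000000000
Mask: 255.254.0.0


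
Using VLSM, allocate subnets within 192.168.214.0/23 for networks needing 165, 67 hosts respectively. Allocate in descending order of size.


165 hosts -> /24 (254 usable): 192.168.214.0/24
67 hosts -> /25 (126 usable): 192.168.215.0/25
Allocation: 192.168.214.0/24 (165 hosts, 254 usable); 192.168.215.0/25 (67 hosts, 126 usable)


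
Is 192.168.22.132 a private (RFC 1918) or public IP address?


RFC 1918 private ranges:
  10.0.0.0/8 (10.0.0.0 - 10.255.255.255)
  172.16.0.0/12 (172.16.0.0 - 172.31.255.255)
  192.168.0.0/16 (192.168.0.0 - 192.168.255.255)
Private (in 192.168.0.0/16)


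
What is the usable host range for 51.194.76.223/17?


Network: 51.194.0.0
Broadcast: 51.194.127.255
First usable = network + 1
Last usable = broadcast - 1
Range: 51.194.0.1 to 51.194.127.254


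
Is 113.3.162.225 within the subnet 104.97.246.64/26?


Subnet network: 104.97.246.64
Test IP AND mask: 113.3.162.192
No, 113.3.162.225 is not in 104.97.246.64/26


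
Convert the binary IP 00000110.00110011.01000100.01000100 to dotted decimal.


00000110 = 6
00110011 = 51
01000100 = 68
01000100 = 68
IP: 6.51.68.68


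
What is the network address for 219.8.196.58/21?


IP:   11011011.00001000.11000100.00111010
Mask: 11111111.11111111.11111000.00000000
AND operation:
Net:  11011011.00001000.11000000.00000000
Network: 219.8.192.0/21


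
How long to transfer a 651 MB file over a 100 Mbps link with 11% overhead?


Effective throughput = 100 * (1 - 11/100) = 89 Mbps
File size in Mb = 651 * 8 = 5208 Mb
Time = 5208 / 89
Time = 58.5169 seconds


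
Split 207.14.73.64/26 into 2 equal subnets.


New prefix = 26 + 1 = 27
Each subnet has 32 addresses
  207.14.73.64/27
  207.14.73.96/27
Subnets: 207.14.73.64/27, 207.14.73.96/27


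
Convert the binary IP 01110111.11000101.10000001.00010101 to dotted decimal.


01110111 = 119
11000101 = 197
10000001 = 129
00010101 = 21
IP: 119.197.129.21


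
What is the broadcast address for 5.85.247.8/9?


Network: 5.0.0.0/9
Host bits = 23
Set all host bits to 1:
Broadcast: 5.127.255.255


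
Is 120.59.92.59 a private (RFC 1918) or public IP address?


RFC 1918 private ranges:
  10.0.0.0/8 (10.0.0.0 - 10.255.255.255)
  172.16.0.0/12 (172.16.0.0 - 172.31.255.255)
  192.168.0.0/16 (192.168.0.0 - 192.168.255.255)
Public (not in any RFC 1918 range)


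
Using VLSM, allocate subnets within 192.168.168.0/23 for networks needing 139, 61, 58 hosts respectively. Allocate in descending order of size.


139 hosts -> /24 (254 usable): 192.168.168.0/24
61 hosts -> /26 (62 usable): 192.168.169.0/26
58 hosts -> /26 (62 usable): 192.168.169.64/26
Allocation: 192.168.168.0/24 (139 hosts, 254 usable); 192.168.169.0/26 (61 hosts, 62 usable); 192.168.169.64/26 (58 hosts, 62 usable)


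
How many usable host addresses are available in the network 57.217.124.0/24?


Host bits = 32 - 24 = 8
Total addresses = 2^8 = 256
Usable = total - 2 (network and broadcast)
Usable hosts: 254


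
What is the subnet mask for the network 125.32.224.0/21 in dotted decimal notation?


/21 means 21 network bits, 11 host bits
Binary: 11111111111111111111100000000000
Mask: 255.255.248.0


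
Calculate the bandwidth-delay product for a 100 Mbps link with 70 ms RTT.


BDP = bandwidth * RTT
= 100 Mbps * 70 ms
= 100 * 1e6 * 70 / 1000 bits
= 7000000 bits
= 875000 bytes
= 854.4922 KB
BDP = 7000000 bits (875000 bytes)


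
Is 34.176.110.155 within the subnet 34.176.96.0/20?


Subnet network: 34.176.96.0
Test IP AND mask: 34.176.96.0
Yes, 34.176.110.155 is in 34.176.96.0/20


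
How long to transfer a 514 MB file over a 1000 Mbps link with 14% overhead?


Effective throughput = 1000 * (1 - 14/100) = 860 Mbps
File size in Mb = 514 * 8 = 4112 Mb
Time = 4112 / 860
Time = 4.7814 seconds


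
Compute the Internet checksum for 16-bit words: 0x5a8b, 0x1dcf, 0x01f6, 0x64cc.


Sum all words (with carry folding):
+ 0x5a8b = 0x5a8b
+ 0x1dcf = 0x785a
+ 0x01f6 = 0x7a50
+ 0x64cc = 0xdf1c
One's complement: ~0xdf1c
Checksum = 0x20e3


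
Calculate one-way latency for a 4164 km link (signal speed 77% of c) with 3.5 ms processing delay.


Speed = 0.77 * 3e5 km/s = 231000 km/s
Propagation delay = 4164 / 231000 = 0.018 s = 18.026 ms
Processing delay = 3.5 ms
Total one-way latency = 21.526 ms


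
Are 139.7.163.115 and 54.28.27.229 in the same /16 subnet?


Mask: 255.255.0.0
139.7.163.115 AND mask = 139.7.0.0
54.28.27.229 AND mask = 54.28.0.0
No, different subnets (139.7.0.0 vs 54.28.0.0)


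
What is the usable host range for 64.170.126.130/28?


Network: 64.170.126.128
Broadcast: 64.170.126.143
First usable = network + 1
Last usable = broadcast - 1
Range: 64.170.126.129 to 64.170.126.142


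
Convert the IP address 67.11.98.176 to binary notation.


67 = 01000011
11 = 00001011
98 = 01100010
176 = 10110000
Binary: 01000011.00001011.01100010.10110000


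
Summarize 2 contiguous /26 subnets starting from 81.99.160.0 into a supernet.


Original prefix: /26
Number of subnets: 2 = 2^1
New prefix = 26 - 1 = 25
Supernet: 81.99.160.0/25


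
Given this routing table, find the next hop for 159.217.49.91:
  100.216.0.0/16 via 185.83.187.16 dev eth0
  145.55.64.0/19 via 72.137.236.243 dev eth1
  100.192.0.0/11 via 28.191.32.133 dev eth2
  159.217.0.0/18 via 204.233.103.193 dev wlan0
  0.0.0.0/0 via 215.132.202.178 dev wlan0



Longest prefix match for 159.217.49.91:
  /16 100.216.0.0: no
  /19 145.55.64.0: no
  /11 100.192.0.0: no
  /18 159.217.0.0: MATCH
  /0 0.0.0.0: MATCH
Selected: next-hop 204.233.103.193 via wlan0 (matched /18)


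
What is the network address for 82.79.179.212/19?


IP:   01010010.01001111.10110011.11010100
Mask: 11111111.11111111.11100000.00000000
AND operation:
Net:  01010010.01001111.10100000.00000000
Network: 82.79.160.0/19


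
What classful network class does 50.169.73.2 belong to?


First octet: 50
Binary: 00110010
0xxxxxxx -> Class A (1-126)
Class A, default mask 255.0.0.0 (/8)


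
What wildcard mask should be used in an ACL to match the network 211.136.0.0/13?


Subnet mask: 255.248.0.0
Wildcard = 255.255.255.255 - subnet mask
255 - 255 = 0
255 - 248 = 7
255 - 0 = 255
255 - 0 = 255
Wildcard: 0.7.255.255


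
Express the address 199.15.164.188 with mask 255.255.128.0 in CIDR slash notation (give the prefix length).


Binary: 11111111.11111111.10000000.00000000
Count leading 1s
Prefix: /17


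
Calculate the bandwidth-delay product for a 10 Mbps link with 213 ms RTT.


BDP = bandwidth * RTT
= 10 Mbps * 213 ms
= 10 * 1e6 * 213 / 1000 bits
= 2130000 bits
= 266250 bytes
= 260.0098 KB
BDP = 2130000 bits (266250 bytes)


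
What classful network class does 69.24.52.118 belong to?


First octet: 69
Binary: 01000101
0xxxxxxx -> Class A (1-126)
Class A, default mask 255.0.0.0 (/8)


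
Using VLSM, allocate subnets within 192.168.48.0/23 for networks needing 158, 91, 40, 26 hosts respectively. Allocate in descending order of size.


158 hosts -> /24 (254 usable): 192.168.48.0/24
91 hosts -> /25 (126 usable): 192.168.49.0/25
40 hosts -> /26 (62 usable): 192.168.49.128/26
26 hosts -> /27 (30 usable): 192.168.49.192/27
Allocation: 192.168.48.0/24 (158 hosts, 254 usable); 192.168.49.0/25 (91 hosts, 126 usable); 192.168.49.128/26 (40 hosts, 62 usable); 192.168.49.192/27 (26 hosts, 30 usable)


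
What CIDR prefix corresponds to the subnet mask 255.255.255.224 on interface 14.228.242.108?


Binary: 11111111.11111111.11111111.11100000
Count leading 1s
Prefix: /27


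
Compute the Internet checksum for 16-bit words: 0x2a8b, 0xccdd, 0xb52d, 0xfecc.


Sum all words (with carry folding):
+ 0x2a8b = 0x2a8b
+ 0xccdd = 0xf768
+ 0xb52d = 0xac96
+ 0xfecc = 0xab63
One's complement: ~0xab63
Checksum = 0x549c


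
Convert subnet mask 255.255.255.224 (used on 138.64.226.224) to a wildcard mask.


Subnet mask: 255.255.255.224
Wildcard = 255.255.255.255 - subnet mask
255 - 255 = 0
255 - 255 = 0
255 - 255 = 0
255 - 224 = 31
Wildcard: 0.0.0.31


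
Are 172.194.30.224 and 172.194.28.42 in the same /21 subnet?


Mask: 255.255.248.0
172.194.30.224 AND mask = 172.194.24.0
172.194.28.42 AND mask = 172.194.24.0
Yes, same subnet (172.194.24.0)


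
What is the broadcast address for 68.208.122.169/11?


Network: 68.192.0.0/11
Host bits = 21
Set all host bits to 1:
Broadcast: 68.223.255.255


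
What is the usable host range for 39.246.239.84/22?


Network: 39.246.236.0
Broadcast: 39.246.239.255
First usable = network + 1
Last usable = broadcast - 1
Range: 39.246.236.1 to 39.246.239.254


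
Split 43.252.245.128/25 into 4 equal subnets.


New prefix = 25 + 2 = 27
Each subnet has 32 addresses
  43.252.245.128/27
  43.252.245.160/27
  43.252.245.192/27
  43.252.245.224/27
Subnets: 43.252.245.128/27, 43.252.245.160/27, 43.252.245.192/27, 43.252.245.224/27


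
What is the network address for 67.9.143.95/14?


IP:   01000011.00001001.10001111.01011111
Mask: 11111111.11111100.00000000.00000000
AND operation:
Net:  01000011.00001000.00000000.00000000
Network: 67.8.0.0/14


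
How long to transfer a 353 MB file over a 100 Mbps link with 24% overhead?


Effective throughput = 100 * (1 - 24/100) = 76 Mbps
File size in Mb = 353 * 8 = 2824 Mb
Time = 2824 / 76
Time = 37.1579 seconds


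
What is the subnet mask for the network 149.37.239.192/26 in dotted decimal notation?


/26 means 26 network bits, 6 host bits
Binary: 11111111111111111111111111000000
Mask: 255.255.255.192


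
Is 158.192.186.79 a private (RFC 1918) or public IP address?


RFC 1918 private ranges:
  10.0.0.0/8 (10.0.0.0 - 10.255.255.255)
  172.16.0.0/12 (172.16.0.0 - 172.31.255.255)
  192.168.0.0/16 (192.168.0.0 - 192.168.255.255)
Public (not in any RFC 1918 range)


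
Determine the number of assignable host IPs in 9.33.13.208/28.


Host bits = 32 - 28 = 4
Total addresses = 2^4 = 16
Usable = total - 2 (network and broadcast)
Usable hosts: 14


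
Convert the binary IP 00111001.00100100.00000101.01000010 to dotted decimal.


00111001 = 57
00100100 = 36
00000101 = 5
01000010 = 66
IP: 57.36.5.66


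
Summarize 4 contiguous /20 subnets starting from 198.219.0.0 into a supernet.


Original prefix: /20
Number of subnets: 4 = 2^2
New prefix = 20 - 2 = 18
Supernet: 198.219.0.0/18


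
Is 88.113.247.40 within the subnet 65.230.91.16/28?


Subnet network: 65.230.91.16
Test IP AND mask: 88.113.247.32
No, 88.113.247.40 is not in 65.230.91.16/28


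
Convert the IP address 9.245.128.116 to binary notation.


9 = 00001001
245 = 11110101
128 = 10000000
116 = 01110100
Binary: 00001001.11110101.10000000.01110100


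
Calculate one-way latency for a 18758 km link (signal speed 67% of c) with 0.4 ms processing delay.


Speed = 0.67 * 3e5 km/s = 201000 km/s
Propagation delay = 18758 / 201000 = 0.0933 s = 93.3234 ms
Processing delay = 0.4 ms
Total one-way latency = 93.7234 ms


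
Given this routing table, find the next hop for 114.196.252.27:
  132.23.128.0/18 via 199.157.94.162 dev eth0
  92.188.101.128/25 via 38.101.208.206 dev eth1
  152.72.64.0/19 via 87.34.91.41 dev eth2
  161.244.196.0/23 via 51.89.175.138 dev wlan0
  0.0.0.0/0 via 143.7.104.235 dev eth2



Longest prefix match for 114.196.252.27:
  /18 132.23.128.0: no
  /25 92.188.101.128: no
  /19 152.72.64.0: no
  /23 161.244.196.0: no
  /0 0.0.0.0: MATCH
Selected: next-hop 143.7.104.235 via eth2 (matched /0)


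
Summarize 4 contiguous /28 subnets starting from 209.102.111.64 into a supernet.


Original prefix: /28
Number of subnets: 4 = 2^2
New prefix = 28 - 2 = 26
Supernet: 209.102.111.64/26


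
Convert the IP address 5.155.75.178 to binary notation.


5 = 00000101
155 = 10011011
75 = 01001011
178 = 10110010
Binary: 00000101.10011011.01001011.10110010


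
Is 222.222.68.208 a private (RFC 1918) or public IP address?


RFC 1918 private ranges:
  10.0.0.0/8 (10.0.0.0 - 10.255.255.255)
  172.16.0.0/12 (172.16.0.0 - 172.31.255.255)
  192.168.0.0/16 (192.168.0.0 - 192.168.255.255)
Public (not in any RFC 1918 range)


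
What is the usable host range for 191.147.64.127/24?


Network: 191.147.64.0
Broadcast: 191.147.64.255
First usable = network + 1
Last usable = broadcast - 1
Range: 191.147.64.1 to 191.147.64.254


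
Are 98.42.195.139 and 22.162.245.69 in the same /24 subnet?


Mask: 255.255.255.0
98.42.195.139 AND mask = 98.42.195.0
22.162.245.69 AND mask = 22.162.245.0
No, different subnets (98.42.195.0 vs 22.162.245.0)


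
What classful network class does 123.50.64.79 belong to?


First octet: 123
Binary: 01111011
0xxxxxxx -> Class A (1-126)
Class A, default mask 255.0.0.0 (/8)


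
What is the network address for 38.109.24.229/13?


IP:   00100110.01101101.00011000.11100101
Mask: 11111111.11111000.00000000.00000000
AND operation:
Net:  00100110.01101000.00000000.00000000
Network: 38.104.0.0/13


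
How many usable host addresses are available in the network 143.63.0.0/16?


Host bits = 32 - 16 = 16
Total addresses = 2^16 = 65536
Usable = total - 2 (network and broadcast)
Usable hosts: 65534


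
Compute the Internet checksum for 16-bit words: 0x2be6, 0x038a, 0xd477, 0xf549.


Sum all words (with carry folding):
+ 0x2be6 = 0x2be6
+ 0x038a = 0x2f70
+ 0xd477 = 0x03e8
+ 0xf549 = 0xf931
One's complement: ~0xf931
Checksum = 0x06ce


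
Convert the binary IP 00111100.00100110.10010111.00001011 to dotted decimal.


00111100 = 60
00100110 = 38
10010111 = 151
00001011 = 11
IP: 60.38.151.11


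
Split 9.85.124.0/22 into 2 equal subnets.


New prefix = 22 + 1 = 23
Each subnet has 512 addresses
  9.85.124.0/23
  9.85.126.0/23
Subnets: 9.85.124.0/23, 9.85.126.0/23


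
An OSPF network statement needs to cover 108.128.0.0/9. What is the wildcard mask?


Subnet mask: 255.128.0.0
Wildcard = 255.255.255.255 - subnet mask
255 - 255 = 0
255 - 128 = 127
255 - 0 = 255
255 - 0 = 255
Wildcard: 0.127.255.255


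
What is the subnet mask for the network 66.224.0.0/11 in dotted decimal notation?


/11 means 11 network bits, 21 host bits
Binary: 11111111111000000000000000000000
Mask: 255.224.0.0


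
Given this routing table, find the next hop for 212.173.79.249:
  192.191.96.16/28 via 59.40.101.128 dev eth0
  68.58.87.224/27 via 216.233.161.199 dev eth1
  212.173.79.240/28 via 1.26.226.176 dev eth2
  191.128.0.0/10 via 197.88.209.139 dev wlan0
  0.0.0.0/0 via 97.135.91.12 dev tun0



Longest prefix match for 212.173.79.249:
  /28 192.191.96.16: no
  /27 68.58.87.224: no
  /28 212.173.79.240: MATCH
  /10 191.128.0.0: no
  /0 0.0.0.0: MATCH
Selected: next-hop 1.26.226.176 via eth2 (matched /28)


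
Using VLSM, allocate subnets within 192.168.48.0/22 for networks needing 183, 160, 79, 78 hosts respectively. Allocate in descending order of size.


183 hosts -> /24 (254 usable): 192.168.48.0/24
160 hosts -> /24 (254 usable): 192.168.49.0/24
79 hosts -> /25 (126 usable): 192.168.50.0/25
78 hosts -> /25 (126 usable): 192.168.50.128/25
Allocation: 192.168.48.0/24 (183 hosts, 254 usable); 192.168.49.0/24 (160 hosts, 254 usable); 192.168.50.0/25 (79 hosts, 126 usable); 192.168.50.128/25 (78 hosts, 126 usable)


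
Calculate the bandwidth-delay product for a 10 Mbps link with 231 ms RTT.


BDP = bandwidth * RTT
= 10 Mbps * 231 ms
= 10 * 1e6 * 231 / 1000 bits
= 2310000 bits
= 288750 bytes
= 281.9824 KB
BDP = 2310000 bits (288750 bytes)


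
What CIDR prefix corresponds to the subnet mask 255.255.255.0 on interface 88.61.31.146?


Binary: 11111111.11111111.11111111.00000000
Count leading 1s
Prefix: /24


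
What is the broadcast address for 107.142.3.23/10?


Network: 107.128.0.0/10
Host bits = 22
Set all host bits to 1:
Broadcast: 107.191.255.255


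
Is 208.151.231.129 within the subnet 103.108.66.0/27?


Subnet network: 103.108.66.0
Test IP AND mask: 208.151.231.128
No, 208.151.231.129 is not in 103.108.66.0/27


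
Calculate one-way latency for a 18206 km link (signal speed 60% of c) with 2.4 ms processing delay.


Speed = 0.6 * 3e5 km/s = 180000 km/s
Propagation delay = 18206 / 180000 = 0.1011 s = 101.1444 ms
Processing delay = 2.4 ms
Total one-way latency = 103.5444 ms


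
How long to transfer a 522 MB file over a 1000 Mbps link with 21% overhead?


Effective throughput = 1000 * (1 - 21/100) = 790 Mbps
File size in Mb = 522 * 8 = 4176 Mb
Time = 4176 / 790
Time = 5.2861 seconds


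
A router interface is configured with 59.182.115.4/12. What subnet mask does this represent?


/12 means 12 network bits, 20 host bits
Binary: 11111111111100000000000000000000
Mask: 255.240.0.0


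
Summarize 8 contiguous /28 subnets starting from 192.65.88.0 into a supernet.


Original prefix: /28
Number of subnets: 8 = 2^3
New prefix = 28 - 3 = 25
Supernet: 192.65.88.0/25


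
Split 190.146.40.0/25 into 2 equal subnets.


New prefix = 25 + 1 = 26
Each subnet has 64 addresses
  190.146.40.0/26
  190.146.40.64/26
Subnets: 190.146.40.0/26, 190.146.40.64/26


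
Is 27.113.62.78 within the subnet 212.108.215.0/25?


Subnet network: 212.108.215.0
Test IP AND mask: 27.113.62.0
No, 27.113.62.78 is not in 212.108.215.0/25


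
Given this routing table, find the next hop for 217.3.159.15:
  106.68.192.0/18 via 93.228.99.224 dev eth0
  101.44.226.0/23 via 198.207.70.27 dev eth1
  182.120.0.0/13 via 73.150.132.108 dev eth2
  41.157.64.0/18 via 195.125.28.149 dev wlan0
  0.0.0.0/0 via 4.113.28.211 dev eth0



Longest prefix match for 217.3.159.15:
  /18 106.68.192.0: no
  /23 101.44.226.0: no
  /13 182.120.0.0: no
  /18 41.157.64.0: no
  /0 0.0.0.0: MATCH
Selected: next-hop 4.113.28.211 via eth0 (matched /0)


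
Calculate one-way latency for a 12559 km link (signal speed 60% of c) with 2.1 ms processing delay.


Speed = 0.6 * 3e5 km/s = 180000 km/s
Propagation delay = 12559 / 180000 = 0.0698 s = 69.7722 ms
Processing delay = 2.1 ms
Total one-way latency = 71.8722 ms


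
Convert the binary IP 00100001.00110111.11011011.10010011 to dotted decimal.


00100001 = 33
00110111 = 55
11011011 = 219
10010011 = 147
IP: 33.55.219.147


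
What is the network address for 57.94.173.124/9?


IP:   00111001.01011110.10101101.01111100
Mask: 11111111.10000000.00000000.00000000
AND operation:
Net:  00111001.00000000.00000000.00000000
Network: 57.0.0.0/9


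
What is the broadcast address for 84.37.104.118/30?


Network: 84.37.104.116/30
Host bits = 2
Set all host bits to 1:
Broadcast: 84.37.104.119


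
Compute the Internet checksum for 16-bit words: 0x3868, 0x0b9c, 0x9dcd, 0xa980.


Sum all words (with carry folding):
+ 0x3868 = 0x3868
+ 0x0b9c = 0x4404
+ 0x9dcd = 0xe1d1
+ 0xa980 = 0x8b52
One's complement: ~0x8b52
Checksum = 0x74ad


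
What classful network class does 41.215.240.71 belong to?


First octet: 41
Binary: 00101001
0xxxxxxx -> Class A (1-126)
Class A, default mask 255.0.0.0 (/8)


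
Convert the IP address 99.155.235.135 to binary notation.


99 = 01100011
155 = 10011011
235 = 11101011
135 = 10000111
Binary: 01100011.10011011.11101011.10000111


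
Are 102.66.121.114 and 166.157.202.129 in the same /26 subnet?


Mask: 255.255.255.192
102.66.121.114 AND mask = 102.66.121.64
166.157.202.129 AND mask = 166.157.202.128
No, different subnets (102.66.121.64 vs 166.157.202.128)


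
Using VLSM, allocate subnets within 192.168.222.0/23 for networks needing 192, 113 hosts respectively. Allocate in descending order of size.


192 hosts -> /24 (254 usable): 192.168.222.0/24
113 hosts -> /25 (126 usable): 192.168.223.0/25
Allocation: 192.168.222.0/24 (192 hosts, 254 usable); 192.168.223.0/25 (113 hosts, 126 usable)


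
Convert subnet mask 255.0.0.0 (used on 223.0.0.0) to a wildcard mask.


Subnet mask: 255.0.0.0
Wildcard = 255.255.255.255 - subnet mask
255 - 255 = 0
255 - 0 = 255
255 - 0 = 255
255 - 0 = 255
Wildcard: 0.255.255.255


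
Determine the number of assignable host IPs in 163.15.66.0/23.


Host bits = 32 - 23 = 9
Total addresses = 2^9 = 512
Usable = total - 2 (network and broadcast)
Usable hosts: 510


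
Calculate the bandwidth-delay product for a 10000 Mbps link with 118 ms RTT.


BDP = bandwidth * RTT
= 10000 Mbps * 118 ms
= 10000 * 1e6 * 118 / 1000 bits
= 1180000000 bits
= 147500000 bytes
= 144042.9688 KB
BDP = 1180000000 bits (147500000 bytes)


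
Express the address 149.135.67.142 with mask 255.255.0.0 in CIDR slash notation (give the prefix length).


Binary: 11111111.11111111.00000000.00000000
Count leading 1s
Prefix: /16


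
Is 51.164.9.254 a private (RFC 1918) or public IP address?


RFC 1918 private ranges:
  10.0.0.0/8 (10.0.0.0 - 10.255.255.255)
  172.16.0.0/12 (172.16.0.0 - 172.31.255.255)
  192.168.0.0/16 (192.168.0.0 - 192.168.255.255)
Public (not in any RFC 1918 range)


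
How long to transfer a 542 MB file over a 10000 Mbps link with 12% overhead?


Effective throughput = 10000 * (1 - 12/100) = 8800 Mbps
File size in Mb = 542 * 8 = 4336 Mb
Time = 4336 / 8800
Time = 0.4927 seconds


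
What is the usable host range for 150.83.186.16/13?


Network: 150.80.0.0
Broadcast: 150.87.255.255
First usable = network + 1
Last usable = broadcast - 1
Range: 150.80.0.1 to 150.87.255.254


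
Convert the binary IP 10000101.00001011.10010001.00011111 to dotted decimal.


10000101 = 133
00001011 = 11
10010001 = 145
00011111 = 31
IP: 133.11.145.31


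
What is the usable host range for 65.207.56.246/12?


Network: 65.192.0.0
Broadcast: 65.207.255.255
First usable = network + 1
Last usable = broadcast - 1
Range: 65.192.0.1 to 65.207.255.254


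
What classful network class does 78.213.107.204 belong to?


First octet: 78
Binary: 01001110
0xxxxxxx -> Class A (1-126)
Class A, default mask 255.0.0.0 (/8)


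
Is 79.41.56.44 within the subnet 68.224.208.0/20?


Subnet network: 68.224.208.0
Test IP AND mask: 79.41.48.0
No, 79.41.56.44 is not in 68.224.208.0/20


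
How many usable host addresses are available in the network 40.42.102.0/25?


Host bits = 32 - 25 = 7
Total addresses = 2^7 = 128
Usable = total - 2 (network and broadcast)
Usable hosts: 126


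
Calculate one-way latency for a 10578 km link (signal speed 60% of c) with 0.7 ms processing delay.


Speed = 0.6 * 3e5 km/s = 180000 km/s
Propagation delay = 10578 / 180000 = 0.0588 s = 58.7667 ms
Processing delay = 0.7 ms
Total one-way latency = 59.4667 ms


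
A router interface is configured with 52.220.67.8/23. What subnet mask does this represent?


/23 means 23 network bits, 9 host bits
Binary: 11111111111111111111111000000000
Mask: 255.255.254.0


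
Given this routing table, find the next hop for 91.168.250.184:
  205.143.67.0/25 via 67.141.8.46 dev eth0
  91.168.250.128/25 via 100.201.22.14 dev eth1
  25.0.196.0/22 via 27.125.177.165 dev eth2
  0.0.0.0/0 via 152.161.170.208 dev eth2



Longest prefix match for 91.168.250.184:
  /25 205.143.67.0: no
  /25 91.168.250.128: MATCH
  /22 25.0.196.0: no
  /0 0.0.0.0: MATCH
Selected: next-hop 100.201.22.14 via eth1 (matched /25)


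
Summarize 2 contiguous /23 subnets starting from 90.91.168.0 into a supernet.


Original prefix: /23
Number of subnets: 2 = 2^1
New prefix = 23 - 1 = 22
Supernet: 90.91.168.0/22


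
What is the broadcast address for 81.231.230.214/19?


Network: 81.231.224.0/19
Host bits = 13
Set all host bits to 1:
Broadcast: 81.231.255.255


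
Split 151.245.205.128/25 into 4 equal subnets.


New prefix = 25 + 2 = 27
Each subnet has 32 addresses
  151.245.205.128/27
  151.245.205.160/27
  151.245.205.192/27
  151.245.205.224/27
Subnets: 151.245.205.128/27, 151.245.205.160/27, 151.245.205.192/27, 151.245.205.224/27


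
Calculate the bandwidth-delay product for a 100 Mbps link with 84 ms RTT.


BDP = bandwidth * RTT
= 100 Mbps * 84 ms
= 100 * 1e6 * 84 / 1000 bits
= 8400000 bits
= 1050000 bytes
= 1025.3906 KB
BDP = 8400000 bits (1050000 bytes)


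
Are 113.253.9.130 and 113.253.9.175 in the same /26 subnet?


Mask: 255.255.255.192
113.253.9.130 AND mask = 113.253.9.128
113.253.9.175 AND mask = 113.253.9.128
Yes, same subnet (113.253.9.128)


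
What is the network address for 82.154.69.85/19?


IP:   01010010.10011010.01000101.01010101
Mask: 11111111.11111111.11100000.00000000
AND operation:
Net:  01010010.10011010.01000000.00000000
Network: 82.154.64.0/19


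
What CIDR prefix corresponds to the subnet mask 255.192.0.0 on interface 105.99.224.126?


Binary: 11111111.11000000.00000000.00000000
Count leading 1s
Prefix: /10


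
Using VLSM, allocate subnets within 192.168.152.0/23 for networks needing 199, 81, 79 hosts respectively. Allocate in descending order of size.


199 hosts -> /24 (254 usable): 192.168.152.0/24
81 hosts -> /25 (126 usable): 192.168.153.0/25
79 hosts -> /25 (126 usable): 192.168.153.128/25
Allocation: 192.168.152.0/24 (199 hosts, 254 usable); 192.168.153.0/25 (81 hosts, 126 usable); 192.168.153.128/25 (79 hosts, 126 usable)


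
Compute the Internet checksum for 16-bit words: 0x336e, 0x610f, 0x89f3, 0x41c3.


Sum all words (with carry folding):
+ 0x336e = 0x336e
+ 0x610f = 0x947d
+ 0x89f3 = 0x1e71
+ 0x41c3 = 0x6034
One's complement: ~0x6034
Checksum = 0x9fcb


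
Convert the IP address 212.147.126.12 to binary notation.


212 = 11010100
147 = 10010011
126 = 01111110
12 = 00001100
Binary: 11010100.10010011.01111110.00001100


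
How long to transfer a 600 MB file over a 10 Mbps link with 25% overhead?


Effective throughput = 10 * (1 - 25/100) = 7.5 Mbps
File size in Mb = 600 * 8 = 4800 Mb
Time = 4800 / 7.5
Time = 640 seconds


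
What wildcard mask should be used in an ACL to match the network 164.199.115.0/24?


Subnet mask: 255.255.255.0
Wildcard = 255.255.255.255 - subnet mask
255 - 255 = 0
255 - 255 = 0
255 - 255 = 0
255 - 0 = 255
Wildcard: 0.0.0.255


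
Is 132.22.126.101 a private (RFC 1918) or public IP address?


RFC 1918 private ranges:
  10.0.0.0/8 (10.0.0.0 - 10.255.255.255)
  172.16.0.0/12 (172.16.0.0 - 172.31.255.255)
  192.168.0.0/16 (192.168.0.0 - 192.168.255.255)
Public (not in any RFC 1918 range)


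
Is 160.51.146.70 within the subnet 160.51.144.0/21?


Subnet network: 160.51.144.0
Test IP AND mask: 160.51.144.0
Yes, 160.51.146.70 is in 160.51.144.0/21


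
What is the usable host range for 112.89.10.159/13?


Network: 112.88.0.0
Broadcast: 112.95.255.255
First usable = network + 1
Last usable = broadcast - 1
Range: 112.88.0.1 to 112.95.255.254


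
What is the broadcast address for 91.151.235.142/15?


Network: 91.150.0.0/15
Host bits = 17
Set all host bits to 1:
Broadcast: 91.151.255.255


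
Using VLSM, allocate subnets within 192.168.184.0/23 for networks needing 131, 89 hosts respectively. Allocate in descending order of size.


131 hosts -> /24 (254 usable): 192.168.184.0/24
89 hosts -> /25 (126 usable): 192.168.185.0/25
Allocation: 192.168.184.0/24 (131 hosts, 254 usable); 192.168.185.0/25 (89 hosts, 126 usable)


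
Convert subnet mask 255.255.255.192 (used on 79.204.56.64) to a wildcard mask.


Subnet mask: 255.255.255.192
Wildcard = 255.255.255.255 - subnet mask
255 - 255 = 0
255 - 255 = 0
255 - 255 = 0
255 - 192 = 63
Wildcard: 0.0.0.63


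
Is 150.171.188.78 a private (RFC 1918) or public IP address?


RFC 1918 private ranges:
  10.0.0.0/8 (10.0.0.0 - 10.255.255.255)
  172.16.0.0/12 (172.16.0.0 - 172.31.255.255)
  192.168.0.0/16 (192.168.0.0 - 192.168.255.255)
Public (not in any RFC 1918 range)
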